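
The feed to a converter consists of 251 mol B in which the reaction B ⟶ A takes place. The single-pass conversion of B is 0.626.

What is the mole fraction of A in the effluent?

B reacted = 0.626 × 251 = 157.1 mol; ν_B = −1, so ξ = 157.1/1 = 157.1 mol.
Outlet amounts (n = n₀ + ν ξ):
  B: 251 − 1(157.1) = 93.87
  A: 0 + 1(157.1) = 157.1
Total out = 251 mol; y_A = 157.1 / 251 = 0.626.

0.626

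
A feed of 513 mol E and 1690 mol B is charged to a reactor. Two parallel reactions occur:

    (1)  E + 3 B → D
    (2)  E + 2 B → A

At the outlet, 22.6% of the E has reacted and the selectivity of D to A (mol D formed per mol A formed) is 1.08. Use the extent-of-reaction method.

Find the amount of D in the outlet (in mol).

60.2 mol

Conversion of E: E consumed = 0.226 × 513 = 115.9 mol = 1ξ₁ + 1ξ₂.
Selectivity: 1ξ₁ / (1ξ₂) = 1.08 → ξ₁ = 1.08 ξ₂.
Substitute: (1·1.08 + 1) ξ₂ = 115.9 → ξ₂ = 55.74 mol, ξ₁ = 60.2 mol.
Outlet amounts (n = n₀ + Σ ν·ξ):
  E: 513 − 1(60.2) − 1(55.74) = 397.1
  B: 1690 − 3(60.2) − 2(55.74) = 1398
  D: 0 + 1(60.2) = 60.2
  A: 0 + 1(55.74) = 55.74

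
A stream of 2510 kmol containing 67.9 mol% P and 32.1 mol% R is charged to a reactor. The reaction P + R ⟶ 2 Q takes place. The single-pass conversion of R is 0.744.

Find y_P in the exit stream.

R reacted = 0.744 × 805.7 = 599.4 kmol; ν_R = −1, so ξ = 599.4/1 = 599.4 kmol.
Outlet amounts (n = n₀ + ν ξ):
  P: 1704 − 1(599.4) = 1105
  R: 805.7 − 1(599.4) = 206.3
  Q: 0 + 2(599.4) = 1199
Total out = 2510 kmol; y_P = 1105 / 2510 = 0.4402.

0.44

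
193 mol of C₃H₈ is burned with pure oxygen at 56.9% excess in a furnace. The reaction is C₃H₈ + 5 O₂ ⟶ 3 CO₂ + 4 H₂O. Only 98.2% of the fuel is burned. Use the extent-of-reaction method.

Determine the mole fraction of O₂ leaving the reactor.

0.299

Stoichiometric O₂ = 5 × 193 = 965 mol; O₂ fed = 965 × 1.569 = 1514 mol.
Fuel reacted = 0.982 × 193 → ξ = 189.5 mol.
Outlet (n = n₀ + ν ξ):
  C₃H₈: 193 − 1(189.5) = 3.474
  O₂: 1514 − 5(189.5) = 566.5
  CO₂: 0 + 3(189.5) = 568.6
  H₂O: 0 + 4(189.5) = 758.1
Total out = 1897 mol; y_O₂ = 566.5 / 1897 = 0.2987.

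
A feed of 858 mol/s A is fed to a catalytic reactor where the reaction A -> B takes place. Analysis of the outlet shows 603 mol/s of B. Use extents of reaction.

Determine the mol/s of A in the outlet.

For B: n = n₀ + 1ξ → 603 = 0 + 1ξ, giving ξ = 603 mol/s.
Outlet amounts (n = n₀ + ν ξ):
  A: 858 − 1(603) = 255
  B: 0 + 1(603) = 603

255 mol/s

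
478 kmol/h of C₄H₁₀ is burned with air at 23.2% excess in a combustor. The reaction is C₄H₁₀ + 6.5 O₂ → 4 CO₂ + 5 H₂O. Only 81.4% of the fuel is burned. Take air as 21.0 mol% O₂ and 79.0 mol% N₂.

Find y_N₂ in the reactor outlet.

0.747

Stoichiometric O₂ = 6.5 × 478 = 3107 kmol/h; O₂ fed = 3107 × 1.232 = 3828 kmol/h.
N₂ fed = 3828 × 79/21 = 14400 kmol/h.
Fuel reacted = 0.814 × 478 → ξ = 389.1 kmol/h.
Outlet (n = n₀ + ν ξ):
  C₄H₁₀: 478 − 1(389.1) = 88.91
  O₂: 3828 − 6.5(389.1) = 1299
  N₂: 14400 (inert)
  CO₂: 0 + 4(389.1) = 1556
  H₂O: 0 + 5(389.1) = 1945
Total out = 19290 kmol/h; y_N₂ = 14400 / 19290 = 0.7465.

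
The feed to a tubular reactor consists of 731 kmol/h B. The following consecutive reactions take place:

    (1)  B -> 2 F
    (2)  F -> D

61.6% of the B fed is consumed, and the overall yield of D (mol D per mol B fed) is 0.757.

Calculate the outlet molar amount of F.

Conversion of B: B consumed = 1ξ₁ = 0.616 × 731 → ξ₁ = 450.3 kmol/h.
Yield of D: 1ξ₂ / 731 = 0.757 → ξ₂ = 553.4 kmol/h.
Outlet amounts (n = n₀ + Σ ν·ξ):
  B: 731 − 1(450.3) = 280.7
  F: 0 + 2(450.3) − 1(553.4) = 347.2
  D: 0 + 1(553.4) = 553.4

347 kmol/h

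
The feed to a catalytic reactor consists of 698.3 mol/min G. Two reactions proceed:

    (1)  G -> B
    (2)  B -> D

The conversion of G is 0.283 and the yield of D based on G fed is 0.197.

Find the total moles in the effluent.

698 mol/min

Conversion of G: G consumed = 1ξ₁ = 0.283 × 698.3 → ξ₁ = 197.6 mol/min.
Yield of D: 1ξ₂ / 698.3 = 0.197 → ξ₂ = 137.6 mol/min.
Outlet amounts (n = n₀ + Σ ν·ξ):
  G: 698.3 − 1(197.6) = 500.7
  B: 0 + 1(197.6) − 1(137.6) = 60.05
  D: 0 + 1(137.6) = 137.6
Total out = 500.7 + 60.05 + 137.6 = 698.3 mol/min.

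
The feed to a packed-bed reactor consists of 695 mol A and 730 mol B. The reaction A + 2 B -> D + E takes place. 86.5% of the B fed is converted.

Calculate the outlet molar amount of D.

316 mol

B reacted = 0.865 × 730 = 631.5 mol; ν_B = −2, so ξ = 631.5/2 = 315.7 mol.
Outlet amounts (n = n₀ + ν ξ):
  A: 695 − 1(315.7) = 379.3
  B: 730 − 2(315.7) = 98.55
  D: 0 + 1(315.7) = 315.7
  E: 0 + 1(315.7) = 315.7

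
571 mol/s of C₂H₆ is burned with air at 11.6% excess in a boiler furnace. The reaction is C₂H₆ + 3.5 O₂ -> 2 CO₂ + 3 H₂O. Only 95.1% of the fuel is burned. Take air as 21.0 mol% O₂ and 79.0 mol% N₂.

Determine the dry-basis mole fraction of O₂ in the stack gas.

Stoichiometric O₂ = 3.5 × 571 = 1998 mol/s; O₂ fed = 1998 × 1.116 = 2230 mol/s.
N₂ fed = 2230 × 79/21 = 8390 mol/s.
Fuel reacted = 0.951 × 571 → ξ = 543 mol/s.
Outlet (n = n₀ + ν ξ):
  C₂H₆: 571 − 1(543) = 27.98
  O₂: 2230 − 3.5(543) = 329.8
  N₂: 8390 (inert)
  CO₂: 0 + 2(543) = 1086
  H₂O: 0 + 3(543) = 1629
Dry total = 9834 mol/s; y_O₂ (dry) = 329.8 / 9834 = 0.03353.

0.0335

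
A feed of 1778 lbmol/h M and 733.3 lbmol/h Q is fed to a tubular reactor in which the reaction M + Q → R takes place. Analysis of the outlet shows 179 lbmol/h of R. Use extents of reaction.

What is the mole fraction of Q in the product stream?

For R: n = n₀ + 1ξ → 179 = 0 + 1ξ, giving ξ = 179 lbmol/h.
Outlet amounts (n = n₀ + ν ξ):
  M: 1778 − 1(179) = 1599
  Q: 733.3 − 1(179) = 554.3
  R: 0 + 1(179) = 179
Total out = 2332 lbmol/h; y_Q = 554.3 / 2332 = 0.2377.

0.238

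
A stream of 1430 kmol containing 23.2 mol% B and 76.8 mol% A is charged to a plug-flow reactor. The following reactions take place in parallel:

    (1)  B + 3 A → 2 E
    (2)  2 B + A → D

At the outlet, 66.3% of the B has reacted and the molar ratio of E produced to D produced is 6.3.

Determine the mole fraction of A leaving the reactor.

Conversion of B: B consumed = 0.663 × 331.8 = 220 kmol = 1ξ₁ + 2ξ₂.
Selectivity: 2ξ₁ / (1ξ₂) = 6.3 → ξ₁ = 3.15 ξ₂.
Substitute: (1·3.15 + 2) ξ₂ = 220 → ξ₂ = 42.71 kmol, ξ₁ = 134.5 kmol.
Outlet amounts (n = n₀ + Σ ν·ξ):
  B: 331.8 − 1(134.5) − 2(42.71) = 111.8
  A: 1098 − 3(134.5) − 1(42.71) = 651.9
  E: 0 + 2(134.5) = 269.1
  D: 0 + 1(42.71) = 42.71
Total out = 1076 kmol; y_A = 651.9 / 1076 = 0.6062.

0.606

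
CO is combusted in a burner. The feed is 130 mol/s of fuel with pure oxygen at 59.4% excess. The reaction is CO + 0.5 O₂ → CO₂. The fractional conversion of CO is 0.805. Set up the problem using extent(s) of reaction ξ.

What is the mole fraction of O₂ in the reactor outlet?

0.283

Stoichiometric O₂ = 0.5 × 130 = 65 mol/s; O₂ fed = 65 × 1.594 = 103.6 mol/s.
Fuel reacted = 0.805 × 130 → ξ = 104.7 mol/s.
Outlet (n = n₀ + ν ξ):
  CO: 130 − 1(104.7) = 25.35
  O₂: 103.6 − 0.5(104.7) = 51.28
  CO₂: 0 + 1(104.7) = 104.7
Total out = 181.3 mol/s; y_O₂ = 51.28 / 181.3 = 0.2829.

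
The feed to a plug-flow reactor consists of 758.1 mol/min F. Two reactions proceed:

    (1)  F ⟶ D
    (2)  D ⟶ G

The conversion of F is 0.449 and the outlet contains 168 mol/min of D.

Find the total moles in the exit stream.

Conversion of F: F consumed = 1ξ₁ = 0.449 × 758.1 → ξ₁ = 340.4 mol/min.
D balance: n_D = 0 + 1ξ₁ − 1ξ₂ = 168 → ξ₂ = (1·340.4 − 168)/1 = 172.4 mol/min.
Outlet amounts (n = n₀ + Σ ν·ξ):
  F: 758.1 − 1(340.4) = 417.7
  D: 0 + 1(340.4) − 1(172.4) = 168
  G: 0 + 1(172.4) = 172.4
Total out = 417.7 + 168 + 172.4 = 758.1 mol/min.

758 mol/min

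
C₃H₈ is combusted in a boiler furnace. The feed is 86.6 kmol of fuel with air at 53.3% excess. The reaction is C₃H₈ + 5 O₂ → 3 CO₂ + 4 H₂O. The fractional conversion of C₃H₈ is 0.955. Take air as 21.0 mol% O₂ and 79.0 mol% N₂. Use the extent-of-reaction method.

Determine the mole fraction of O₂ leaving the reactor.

0.0752

Stoichiometric O₂ = 5 × 86.6 = 433 kmol; O₂ fed = 433 × 1.533 = 663.8 kmol.
N₂ fed = 663.8 × 79/21 = 2497 kmol.
Fuel reacted = 0.955 × 86.6 → ξ = 82.7 kmol.
Outlet (n = n₀ + ν ξ):
  C₃H₈: 86.6 − 1(82.7) = 3.897
  O₂: 663.8 − 5(82.7) = 250.3
  N₂: 2497 (inert)
  CO₂: 0 + 3(82.7) = 248.1
  H₂O: 0 + 4(82.7) = 330.8
Total out = 3330 kmol; y_O₂ = 250.3 / 3330 = 0.07515.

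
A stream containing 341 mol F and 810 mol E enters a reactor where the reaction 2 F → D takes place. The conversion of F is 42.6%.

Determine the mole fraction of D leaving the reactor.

0.0674

F reacted = 0.426 × 341 = 145.3 mol; ν_F = −2, so ξ = 145.3/2 = 72.63 mol.
Outlet amounts (n = n₀ + ν ξ):
  F: 341 − 2(72.63) = 195.7
  D: 0 + 1(72.63) = 72.63
  E: 810 (inert)
Total out = 1078 mol; y_D = 72.63 / 1078 = 0.06735.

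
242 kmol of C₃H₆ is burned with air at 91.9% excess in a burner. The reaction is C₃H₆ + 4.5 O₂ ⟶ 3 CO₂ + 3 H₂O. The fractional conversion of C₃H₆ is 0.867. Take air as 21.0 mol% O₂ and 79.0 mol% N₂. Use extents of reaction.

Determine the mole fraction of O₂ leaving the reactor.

0.111

Stoichiometric O₂ = 4.5 × 242 = 1089 kmol; O₂ fed = 1089 × 1.919 = 2090 kmol.
N₂ fed = 2090 × 79/21 = 7862 kmol.
Fuel reacted = 0.867 × 242 → ξ = 209.8 kmol.
Outlet (n = n₀ + ν ξ):
  C₃H₆: 242 − 1(209.8) = 32.19
  O₂: 2090 − 4.5(209.8) = 1146
  N₂: 7862 (inert)
  CO₂: 0 + 3(209.8) = 629.4
  H₂O: 0 + 3(209.8) = 629.4
Total out = 10300 kmol; y_O₂ = 1146 / 10300 = 0.1112.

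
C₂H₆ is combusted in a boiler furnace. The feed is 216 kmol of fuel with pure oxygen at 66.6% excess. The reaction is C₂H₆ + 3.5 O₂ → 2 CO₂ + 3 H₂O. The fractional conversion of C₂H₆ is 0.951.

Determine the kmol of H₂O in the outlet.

616 kmol

Stoichiometric O₂ = 3.5 × 216 = 756 kmol; O₂ fed = 756 × 1.666 = 1259 kmol.
Fuel reacted = 0.951 × 216 → ξ = 205.4 kmol.
Outlet (n = n₀ + ν ξ):
  C₂H₆: 216 − 1(205.4) = 10.58
  O₂: 1259 − 3.5(205.4) = 540.5
  CO₂: 0 + 2(205.4) = 410.8
  H₂O: 0 + 3(205.4) = 616.2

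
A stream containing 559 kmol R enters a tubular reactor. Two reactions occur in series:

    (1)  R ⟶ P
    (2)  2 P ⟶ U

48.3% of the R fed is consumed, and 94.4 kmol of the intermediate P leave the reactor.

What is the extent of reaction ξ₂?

ξ₂ = 87.8 kmol

Conversion of R: R consumed = 1ξ₁ = 0.483 × 559 → ξ₁ = 270 kmol.
P balance: n_P = 0 + 1ξ₁ − 2ξ₂ = 94.4 → ξ₂ = (1·270 − 94.4)/2 = 87.8 kmol.
Outlet amounts (n = n₀ + Σ ν·ξ):
  R: 559 − 1(270) = 289
  P: 0 + 1(270) − 2(87.8) = 94.4
  U: 0 + 1(87.8) = 87.8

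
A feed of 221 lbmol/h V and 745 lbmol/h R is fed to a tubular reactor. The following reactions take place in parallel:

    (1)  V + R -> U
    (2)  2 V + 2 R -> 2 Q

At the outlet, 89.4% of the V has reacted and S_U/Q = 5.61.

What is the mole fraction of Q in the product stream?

Conversion of V: V consumed = 0.894 × 221 = 197.6 lbmol/h = 1ξ₁ + 2ξ₂.
Selectivity: 1ξ₁ / (2ξ₂) = 5.61 → ξ₁ = 11.22 ξ₂.
Substitute: (1·11.22 + 2) ξ₂ = 197.6 → ξ₂ = 14.95 lbmol/h, ξ₁ = 167.7 lbmol/h.
Outlet amounts (n = n₀ + Σ ν·ξ):
  V: 221 − 1(167.7) − 2(14.95) = 23.43
  R: 745 − 1(167.7) − 2(14.95) = 547.4
  U: 0 + 1(167.7) = 167.7
  Q: 0 + 2(14.95) = 29.89
Total out = 768.4 lbmol/h; y_Q = 29.89 / 768.4 = 0.0389.

0.0389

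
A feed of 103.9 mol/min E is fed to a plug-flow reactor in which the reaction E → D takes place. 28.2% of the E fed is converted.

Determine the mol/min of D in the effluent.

E reacted = 0.282 × 103.9 = 29.3 mol/min; ν_E = −1, so ξ = 29.3/1 = 29.3 mol/min.
Outlet amounts (n = n₀ + ν ξ):
  E: 103.9 − 1(29.3) = 74.6
  D: 0 + 1(29.3) = 29.3

29.3 mol/min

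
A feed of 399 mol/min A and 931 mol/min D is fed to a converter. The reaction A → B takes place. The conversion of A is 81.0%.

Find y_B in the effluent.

0.243

A reacted = 0.81 × 399 = 323.2 mol/min; ν_A = −1, so ξ = 323.2/1 = 323.2 mol/min.
Outlet amounts (n = n₀ + ν ξ):
  A: 399 − 1(323.2) = 75.81
  B: 0 + 1(323.2) = 323.2
  D: 931 (inert)
Total out = 1330 mol/min; y_B = 323.2 / 1330 = 0.243.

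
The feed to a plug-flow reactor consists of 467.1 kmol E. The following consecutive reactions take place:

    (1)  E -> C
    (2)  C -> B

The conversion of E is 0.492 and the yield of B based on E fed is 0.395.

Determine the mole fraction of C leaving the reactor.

Conversion of E: E consumed = 1ξ₁ = 0.492 × 467.1 → ξ₁ = 229.8 kmol.
Yield of B: 1ξ₂ / 467.1 = 0.395 → ξ₂ = 184.5 kmol.
Outlet amounts (n = n₀ + Σ ν·ξ):
  E: 467.1 − 1(229.8) = 237.3
  C: 0 + 1(229.8) − 1(184.5) = 45.31
  B: 0 + 1(184.5) = 184.5
Total out = 467.1 kmol; y_C = 45.31 / 467.1 = 0.097.

0.097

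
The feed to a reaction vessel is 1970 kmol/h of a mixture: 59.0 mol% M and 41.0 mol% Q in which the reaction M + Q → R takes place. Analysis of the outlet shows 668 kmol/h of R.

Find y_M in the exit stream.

For R: n = n₀ + 1ξ → 668 = 0 + 1ξ, giving ξ = 668 kmol/h.
Outlet amounts (n = n₀ + ν ξ):
  M: 1162 − 1(668) = 494.3
  Q: 807.7 − 1(668) = 139.7
  R: 0 + 1(668) = 668
Total out = 1302 kmol/h; y_M = 494.3 / 1302 = 0.3796.

0.38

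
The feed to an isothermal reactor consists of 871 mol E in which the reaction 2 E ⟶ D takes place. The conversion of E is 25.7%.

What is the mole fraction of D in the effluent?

0.147

E reacted = 0.257 × 871 = 223.8 mol; ν_E = −2, so ξ = 223.8/2 = 111.9 mol.
Outlet amounts (n = n₀ + ν ξ):
  E: 871 − 2(111.9) = 647.2
  D: 0 + 1(111.9) = 111.9
Total out = 759.1 mol; y_D = 111.9 / 759.1 = 0.1474.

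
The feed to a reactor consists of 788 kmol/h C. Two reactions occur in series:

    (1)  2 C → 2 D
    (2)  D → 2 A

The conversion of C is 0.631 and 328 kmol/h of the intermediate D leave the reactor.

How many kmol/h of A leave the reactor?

338 kmol/h

Conversion of C: C consumed = 2ξ₁ = 0.631 × 788 → ξ₁ = 248.6 kmol/h.
D balance: n_D = 0 + 2ξ₁ − 1ξ₂ = 328 → ξ₂ = (2·248.6 − 328)/1 = 169.2 kmol/h.
Outlet amounts (n = n₀ + Σ ν·ξ):
  C: 788 − 2(248.6) = 290.8
  D: 0 + 2(248.6) − 1(169.2) = 328
  A: 0 + 2(169.2) = 338.5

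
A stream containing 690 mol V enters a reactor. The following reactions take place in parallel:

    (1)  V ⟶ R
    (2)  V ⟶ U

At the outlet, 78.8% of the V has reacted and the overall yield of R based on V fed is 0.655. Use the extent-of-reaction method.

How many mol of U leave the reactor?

91.8 mol

Yield of R: 1ξ₁ / 690 = 0.655 → ξ₁ = 452 mol.
Conversion of V: 1ξ₁ + 1ξ₂ = 0.788 × 690 = 543.7 → ξ₂ = 91.77 mol.
Outlet amounts (n = n₀ + Σ ν·ξ):
  V: 690 − 1(452) − 1(91.77) = 146.3
  R: 0 + 1(452) = 452
  U: 0 + 1(91.77) = 91.77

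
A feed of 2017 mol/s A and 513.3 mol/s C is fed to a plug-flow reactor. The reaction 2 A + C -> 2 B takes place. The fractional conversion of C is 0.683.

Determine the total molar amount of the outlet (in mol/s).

2180 mol/s

C reacted = 0.683 × 513.3 = 350.6 mol/s; ν_C = −1, so ξ = 350.6/1 = 350.6 mol/s.
Outlet amounts (n = n₀ + ν ξ):
  A: 2017 − 2(350.6) = 1316
  C: 513.3 − 1(350.6) = 162.7
  B: 0 + 2(350.6) = 701.2
Total out = 1316 + 162.7 + 701.2 = 2180 mol/s.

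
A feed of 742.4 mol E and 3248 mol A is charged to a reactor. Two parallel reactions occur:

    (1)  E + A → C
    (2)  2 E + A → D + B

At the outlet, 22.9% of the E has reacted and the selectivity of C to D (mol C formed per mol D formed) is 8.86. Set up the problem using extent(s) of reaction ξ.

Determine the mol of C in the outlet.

Conversion of E: E consumed = 0.229 × 742.4 = 170 mol = 1ξ₁ + 2ξ₂.
Selectivity: 1ξ₁ / (1ξ₂) = 8.86 → ξ₁ = 8.86 ξ₂.
Substitute: (1·8.86 + 2) ξ₂ = 170 → ξ₂ = 15.65 mol, ξ₁ = 138.7 mol.
Outlet amounts (n = n₀ + Σ ν·ξ):
  E: 742.4 − 1(138.7) − 2(15.65) = 572.4
  A: 3248 − 1(138.7) − 1(15.65) = 3094
  C: 0 + 1(138.7) = 138.7
  D: 0 + 1(15.65) = 15.65
  B: 0 + 1(15.65) = 15.65

139 mol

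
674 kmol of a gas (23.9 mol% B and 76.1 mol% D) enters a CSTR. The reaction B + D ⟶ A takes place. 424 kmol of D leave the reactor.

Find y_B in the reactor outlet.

For D: n = n₀ − 1ξ → 424 = 512.9 − 1ξ, giving ξ = 88.91 kmol.
Outlet amounts (n = n₀ + ν ξ):
  B: 161.1 − 1(88.91) = 72.17
  D: 512.9 − 1(88.91) = 424
  A: 0 + 1(88.91) = 88.91
Total out = 585.1 kmol; y_B = 72.17 / 585.1 = 0.1234.

0.123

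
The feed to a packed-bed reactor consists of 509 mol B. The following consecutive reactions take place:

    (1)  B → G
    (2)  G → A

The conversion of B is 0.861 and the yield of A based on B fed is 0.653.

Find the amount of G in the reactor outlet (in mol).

Conversion of B: B consumed = 1ξ₁ = 0.861 × 509 → ξ₁ = 438.2 mol.
Yield of A: 1ξ₂ / 509 = 0.653 → ξ₂ = 332.4 mol.
Outlet amounts (n = n₀ + Σ ν·ξ):
  B: 509 − 1(438.2) = 70.75
  G: 0 + 1(438.2) − 1(332.4) = 105.9
  A: 0 + 1(332.4) = 332.4

106 mol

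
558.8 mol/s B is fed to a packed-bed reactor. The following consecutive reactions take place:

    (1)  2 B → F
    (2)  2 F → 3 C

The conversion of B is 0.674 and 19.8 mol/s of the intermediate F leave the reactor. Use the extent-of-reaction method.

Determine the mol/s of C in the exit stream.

253 mol/s

Conversion of B: B consumed = 2ξ₁ = 0.674 × 558.8 → ξ₁ = 188.3 mol/s.
F balance: n_F = 0 + 1ξ₁ − 2ξ₂ = 19.8 → ξ₂ = (1·188.3 − 19.8)/2 = 84.26 mol/s.
Outlet amounts (n = n₀ + Σ ν·ξ):
  B: 558.8 − 2(188.3) = 182.2
  F: 0 + 1(188.3) − 2(84.26) = 19.8
  C: 0 + 3(84.26) = 252.8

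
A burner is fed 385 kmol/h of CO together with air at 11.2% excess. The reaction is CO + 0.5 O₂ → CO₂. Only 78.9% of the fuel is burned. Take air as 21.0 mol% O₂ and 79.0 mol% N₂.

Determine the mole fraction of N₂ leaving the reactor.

Stoichiometric O₂ = 0.5 × 385 = 192.5 kmol/h; O₂ fed = 192.5 × 1.112 = 214.1 kmol/h.
N₂ fed = 214.1 × 79/21 = 805.3 kmol/h.
Fuel reacted = 0.789 × 385 → ξ = 303.8 kmol/h.
Outlet (n = n₀ + ν ξ):
  CO: 385 − 1(303.8) = 81.24
  O₂: 214.1 − 0.5(303.8) = 62.18
  N₂: 805.3 (inert)
  CO₂: 0 + 1(303.8) = 303.8
Total out = 1252 kmol/h; y_N₂ = 805.3 / 1252 = 0.643.

0.643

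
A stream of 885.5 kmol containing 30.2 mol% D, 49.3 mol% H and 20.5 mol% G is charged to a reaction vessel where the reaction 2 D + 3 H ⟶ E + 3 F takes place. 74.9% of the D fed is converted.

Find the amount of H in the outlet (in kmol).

136 kmol

D reacted = 0.749 × 267.4 = 200.3 kmol; ν_D = −2, so ξ = 200.3/2 = 100.1 kmol.
Outlet amounts (n = n₀ + ν ξ):
  D: 267.4 − 2(100.1) = 67.12
  H: 436.6 − 3(100.1) = 136.1
  E: 0 + 1(100.1) = 100.1
  F: 0 + 3(100.1) = 300.4
  G: 181.5 (inert)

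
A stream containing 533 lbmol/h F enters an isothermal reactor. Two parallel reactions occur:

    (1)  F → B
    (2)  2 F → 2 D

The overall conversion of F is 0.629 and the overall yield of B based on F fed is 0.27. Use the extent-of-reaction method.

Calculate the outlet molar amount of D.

191 lbmol/h

Yield of B: 1ξ₁ / 533 = 0.27 → ξ₁ = 143.9 lbmol/h.
Conversion of F: 1ξ₁ + 2ξ₂ = 0.629 × 533 = 335.3 → ξ₂ = 95.67 lbmol/h.
Outlet amounts (n = n₀ + Σ ν·ξ):
  F: 533 − 1(143.9) − 2(95.67) = 197.7
  B: 0 + 1(143.9) = 143.9
  D: 0 + 2(95.67) = 191.3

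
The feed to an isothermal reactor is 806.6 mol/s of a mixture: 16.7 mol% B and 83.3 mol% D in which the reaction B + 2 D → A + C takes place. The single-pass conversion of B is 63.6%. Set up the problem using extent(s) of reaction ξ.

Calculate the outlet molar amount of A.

B reacted = 0.636 × 134.7 = 85.67 mol/s; ν_B = −1, so ξ = 85.67/1 = 85.67 mol/s.
Outlet amounts (n = n₀ + ν ξ):
  B: 134.7 − 1(85.67) = 49.03
  D: 671.9 − 2(85.67) = 500.6
  A: 0 + 1(85.67) = 85.67
  C: 0 + 1(85.67) = 85.67

85.7 mol/s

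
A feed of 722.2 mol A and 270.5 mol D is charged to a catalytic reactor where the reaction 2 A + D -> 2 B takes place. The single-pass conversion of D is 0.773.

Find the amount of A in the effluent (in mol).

D reacted = 0.773 × 270.5 = 209.1 mol; ν_D = −1, so ξ = 209.1/1 = 209.1 mol.
Outlet amounts (n = n₀ + ν ξ):
  A: 722.2 − 2(209.1) = 304
  D: 270.5 − 1(209.1) = 61.4
  B: 0 + 2(209.1) = 418.2

304 mol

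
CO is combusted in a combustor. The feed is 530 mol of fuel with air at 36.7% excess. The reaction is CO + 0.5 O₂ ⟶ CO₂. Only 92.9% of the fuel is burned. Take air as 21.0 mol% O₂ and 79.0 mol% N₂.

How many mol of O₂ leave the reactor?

116 mol

Stoichiometric O₂ = 0.5 × 530 = 265 mol; O₂ fed = 265 × 1.367 = 362.3 mol.
N₂ fed = 362.3 × 79/21 = 1363 mol.
Fuel reacted = 0.929 × 530 → ξ = 492.4 mol.
Outlet (n = n₀ + ν ξ):
  CO: 530 − 1(492.4) = 37.63
  O₂: 362.3 − 0.5(492.4) = 116.1
  N₂: 1363 (inert)
  CO₂: 0 + 1(492.4) = 492.4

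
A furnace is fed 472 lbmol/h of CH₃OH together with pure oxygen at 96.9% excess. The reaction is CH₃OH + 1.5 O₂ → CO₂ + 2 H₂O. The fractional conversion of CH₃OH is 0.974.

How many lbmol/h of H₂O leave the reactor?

Stoichiometric O₂ = 1.5 × 472 = 708 lbmol/h; O₂ fed = 708 × 1.969 = 1394 lbmol/h.
Fuel reacted = 0.974 × 472 → ξ = 459.7 lbmol/h.
Outlet (n = n₀ + ν ξ):
  CH₃OH: 472 − 1(459.7) = 12.27
  O₂: 1394 − 1.5(459.7) = 704.5
  CO₂: 0 + 1(459.7) = 459.7
  H₂O: 0 + 2(459.7) = 919.5

919 lbmol/h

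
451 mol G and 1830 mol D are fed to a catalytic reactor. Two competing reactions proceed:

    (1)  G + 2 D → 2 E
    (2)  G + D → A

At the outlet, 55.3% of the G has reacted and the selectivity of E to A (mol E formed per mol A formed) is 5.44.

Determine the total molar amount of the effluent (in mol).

2030 mol

Conversion of G: G consumed = 0.553 × 451 = 249.4 mol = 1ξ₁ + 1ξ₂.
Selectivity: 2ξ₁ / (1ξ₂) = 5.44 → ξ₁ = 2.72 ξ₂.
Substitute: (1·2.72 + 1) ξ₂ = 249.4 → ξ₂ = 67.04 mol, ξ₁ = 182.4 mol.
Outlet amounts (n = n₀ + Σ ν·ξ):
  G: 451 − 1(182.4) − 1(67.04) = 201.6
  D: 1830 − 2(182.4) − 1(67.04) = 1398
  E: 0 + 2(182.4) = 364.7
  A: 0 + 1(67.04) = 67.04
Total out = 201.6 + 1398 + 364.7 + 67.04 = 2032 mol.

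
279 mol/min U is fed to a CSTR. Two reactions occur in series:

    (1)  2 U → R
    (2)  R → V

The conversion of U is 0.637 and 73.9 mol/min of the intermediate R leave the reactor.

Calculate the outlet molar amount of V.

Conversion of U: U consumed = 2ξ₁ = 0.637 × 279 → ξ₁ = 88.86 mol/min.
R balance: n_R = 0 + 1ξ₁ − 1ξ₂ = 73.9 → ξ₂ = (1·88.86 − 73.9)/1 = 14.96 mol/min.
Outlet amounts (n = n₀ + Σ ν·ξ):
  U: 279 − 2(88.86) = 101.3
  R: 0 + 1(88.86) − 1(14.96) = 73.9
  V: 0 + 1(14.96) = 14.96

15 mol/min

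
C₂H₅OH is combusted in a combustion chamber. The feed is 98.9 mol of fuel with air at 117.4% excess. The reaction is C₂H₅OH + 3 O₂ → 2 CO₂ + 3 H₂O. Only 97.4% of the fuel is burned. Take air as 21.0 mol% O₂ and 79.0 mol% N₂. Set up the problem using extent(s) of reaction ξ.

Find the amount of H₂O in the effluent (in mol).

Stoichiometric O₂ = 3 × 98.9 = 296.7 mol; O₂ fed = 296.7 × 2.174 = 645 mol.
N₂ fed = 645 × 79/21 = 2427 mol.
Fuel reacted = 0.974 × 98.9 → ξ = 96.33 mol.
Outlet (n = n₀ + ν ξ):
  C₂H₅OH: 98.9 − 1(96.33) = 2.571
  O₂: 645 − 3(96.33) = 356
  N₂: 2427 (inert)
  CO₂: 0 + 2(96.33) = 192.7
  H₂O: 0 + 3(96.33) = 289

289 mol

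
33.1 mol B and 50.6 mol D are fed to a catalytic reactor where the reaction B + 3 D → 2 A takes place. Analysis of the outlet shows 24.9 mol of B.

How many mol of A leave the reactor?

16.4 mol

For B: n = n₀ − 1ξ → 24.9 = 33.1 − 1ξ, giving ξ = 8.2 mol.
Outlet amounts (n = n₀ + ν ξ):
  B: 33.1 − 1(8.2) = 24.9
  D: 50.6 − 3(8.2) = 26
  A: 0 + 2(8.2) = 16.4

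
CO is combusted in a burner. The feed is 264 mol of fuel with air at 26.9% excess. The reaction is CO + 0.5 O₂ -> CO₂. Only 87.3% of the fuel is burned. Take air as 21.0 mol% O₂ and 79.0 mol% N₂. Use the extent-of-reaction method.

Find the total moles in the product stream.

Stoichiometric O₂ = 0.5 × 264 = 132 mol; O₂ fed = 132 × 1.269 = 167.5 mol.
N₂ fed = 167.5 × 79/21 = 630.1 mol.
Fuel reacted = 0.873 × 264 → ξ = 230.5 mol.
Outlet (n = n₀ + ν ξ):
  CO: 264 − 1(230.5) = 33.53
  O₂: 167.5 − 0.5(230.5) = 52.27
  N₂: 630.1 (inert)
  CO₂: 0 + 1(230.5) = 230.5
Total out = 33.53 + 52.27 + 630.1 + 230.5 = 946.4 mol.

946 mol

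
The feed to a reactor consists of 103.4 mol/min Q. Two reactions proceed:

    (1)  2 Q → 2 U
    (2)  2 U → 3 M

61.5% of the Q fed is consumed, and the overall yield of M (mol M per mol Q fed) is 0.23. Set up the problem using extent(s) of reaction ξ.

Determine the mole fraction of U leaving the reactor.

Conversion of Q: Q consumed = 2ξ₁ = 0.615 × 103.4 → ξ₁ = 31.8 mol/min.
Yield of M: 3ξ₂ / 103.4 = 0.23 → ξ₂ = 7.927 mol/min.
Outlet amounts (n = n₀ + Σ ν·ξ):
  Q: 103.4 − 2(31.8) = 39.81
  U: 0 + 2(31.8) − 2(7.927) = 47.74
  M: 0 + 3(7.927) = 23.78
Total out = 111.3 mol/min; y_U = 47.74 / 111.3 = 0.4288.

0.429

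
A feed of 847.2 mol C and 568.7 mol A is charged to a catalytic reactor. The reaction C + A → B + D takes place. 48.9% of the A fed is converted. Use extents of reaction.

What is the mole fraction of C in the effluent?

A reacted = 0.489 × 568.7 = 278.1 mol; ν_A = −1, so ξ = 278.1/1 = 278.1 mol.
Outlet amounts (n = n₀ + ν ξ):
  C: 847.2 − 1(278.1) = 569.1
  A: 568.7 − 1(278.1) = 290.6
  B: 0 + 1(278.1) = 278.1
  D: 0 + 1(278.1) = 278.1
Total out = 1416 mol; y_C = 569.1 / 1416 = 0.4019.

0.402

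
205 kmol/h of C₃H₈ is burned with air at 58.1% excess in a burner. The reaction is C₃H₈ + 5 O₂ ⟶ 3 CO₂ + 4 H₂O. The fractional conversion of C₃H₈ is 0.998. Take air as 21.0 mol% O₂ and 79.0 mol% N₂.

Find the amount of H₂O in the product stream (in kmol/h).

818 kmol/h

Stoichiometric O₂ = 5 × 205 = 1025 kmol/h; O₂ fed = 1025 × 1.581 = 1621 kmol/h.
N₂ fed = 1621 × 79/21 = 6096 kmol/h.
Fuel reacted = 0.998 × 205 → ξ = 204.6 kmol/h.
Outlet (n = n₀ + ν ξ):
  C₃H₈: 205 − 1(204.6) = 0.41
  O₂: 1621 − 5(204.6) = 597.6
  N₂: 6096 (inert)
  CO₂: 0 + 3(204.6) = 613.8
  H₂O: 0 + 4(204.6) = 818.4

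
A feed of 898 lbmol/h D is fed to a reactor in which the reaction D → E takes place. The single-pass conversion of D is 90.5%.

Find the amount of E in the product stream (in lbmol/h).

D reacted = 0.905 × 898 = 812.7 lbmol/h; ν_D = −1, so ξ = 812.7/1 = 812.7 lbmol/h.
Outlet amounts (n = n₀ + ν ξ):
  D: 898 − 1(812.7) = 85.31
  E: 0 + 1(812.7) = 812.7

813 lbmol/h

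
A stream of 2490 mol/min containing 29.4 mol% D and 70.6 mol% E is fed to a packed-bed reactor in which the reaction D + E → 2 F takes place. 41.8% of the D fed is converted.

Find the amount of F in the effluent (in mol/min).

D reacted = 0.418 × 732.1 = 306 mol/min; ν_D = −1, so ξ = 306/1 = 306 mol/min.
Outlet amounts (n = n₀ + ν ξ):
  D: 732.1 − 1(306) = 426.1
  E: 1758 − 1(306) = 1452
  F: 0 + 2(306) = 612

612 mol/min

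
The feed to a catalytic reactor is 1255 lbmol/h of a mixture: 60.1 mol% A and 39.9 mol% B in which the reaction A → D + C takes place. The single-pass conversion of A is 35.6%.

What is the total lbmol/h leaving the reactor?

A reacted = 0.356 × 754.3 = 268.5 lbmol/h; ν_A = −1, so ξ = 268.5/1 = 268.5 lbmol/h.
Outlet amounts (n = n₀ + ν ξ):
  A: 754.3 − 1(268.5) = 485.7
  D: 0 + 1(268.5) = 268.5
  C: 0 + 1(268.5) = 268.5
  B: 500.7 (inert)
Total out = 485.7 + 268.5 + 268.5 + 500.7 = 1524 lbmol/h.

1520 lbmol/h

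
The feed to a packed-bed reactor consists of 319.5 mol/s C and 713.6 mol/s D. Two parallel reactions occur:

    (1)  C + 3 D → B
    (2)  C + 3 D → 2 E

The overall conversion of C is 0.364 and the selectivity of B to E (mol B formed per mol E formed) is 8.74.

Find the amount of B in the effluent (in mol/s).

Conversion of C: C consumed = 0.364 × 319.5 = 116.3 mol/s = 1ξ₁ + 1ξ₂.
Selectivity: 1ξ₁ / (2ξ₂) = 8.74 → ξ₁ = 17.48 ξ₂.
Substitute: (1·17.48 + 1) ξ₂ = 116.3 → ξ₂ = 6.293 mol/s, ξ₁ = 110 mol/s.
Outlet amounts (n = n₀ + Σ ν·ξ):
  C: 319.5 − 1(110) − 1(6.293) = 203.2
  D: 713.6 − 3(110) − 3(6.293) = 364.7
  B: 0 + 1(110) = 110
  E: 0 + 2(6.293) = 12.59

110 mol/s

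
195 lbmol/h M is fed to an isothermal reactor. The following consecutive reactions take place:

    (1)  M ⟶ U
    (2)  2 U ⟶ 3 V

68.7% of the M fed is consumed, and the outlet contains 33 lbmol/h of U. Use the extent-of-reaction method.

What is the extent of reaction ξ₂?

Conversion of M: M consumed = 1ξ₁ = 0.687 × 195 → ξ₁ = 134 lbmol/h.
U balance: n_U = 0 + 1ξ₁ − 2ξ₂ = 33 → ξ₂ = (1·134 − 33)/2 = 50.48 lbmol/h.
Outlet amounts (n = n₀ + Σ ν·ξ):
  M: 195 − 1(134) = 61.03
  U: 0 + 1(134) − 2(50.48) = 33
  V: 0 + 3(50.48) = 151.4

ξ₂ = 50.5 lbmol/h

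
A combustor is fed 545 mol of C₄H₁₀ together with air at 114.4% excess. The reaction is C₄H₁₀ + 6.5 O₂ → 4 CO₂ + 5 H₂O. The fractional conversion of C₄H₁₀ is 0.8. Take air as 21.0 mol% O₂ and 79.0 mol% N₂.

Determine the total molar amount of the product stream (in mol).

37400 mol

Stoichiometric O₂ = 6.5 × 545 = 3542 mol; O₂ fed = 3542 × 2.144 = 7595 mol.
N₂ fed = 7595 × 79/21 = 28570 mol.
Fuel reacted = 0.8 × 545 → ξ = 436 mol.
Outlet (n = n₀ + ν ξ):
  C₄H₁₀: 545 − 1(436) = 109
  O₂: 7595 − 6.5(436) = 4761
  N₂: 28570 (inert)
  CO₂: 0 + 4(436) = 1744
  H₂O: 0 + 5(436) = 2180
Total out = 109 + 4761 + 28570 + 1744 + 2180 = 37370 mol.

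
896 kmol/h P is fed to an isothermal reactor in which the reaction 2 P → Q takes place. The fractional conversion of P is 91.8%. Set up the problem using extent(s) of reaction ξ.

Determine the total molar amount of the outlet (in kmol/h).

485 kmol/h

P reacted = 0.918 × 896 = 822.5 kmol/h; ν_P = −2, so ξ = 822.5/2 = 411.3 kmol/h.
Outlet amounts (n = n₀ + ν ξ):
  P: 896 − 2(411.3) = 73.47
  Q: 0 + 1(411.3) = 411.3
Total out = 73.47 + 411.3 = 484.7 kmol/h.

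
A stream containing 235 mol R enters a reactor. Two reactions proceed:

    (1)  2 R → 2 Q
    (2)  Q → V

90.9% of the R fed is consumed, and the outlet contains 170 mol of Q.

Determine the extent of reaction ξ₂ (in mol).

Conversion of R: R consumed = 2ξ₁ = 0.909 × 235 → ξ₁ = 106.8 mol.
Q balance: n_Q = 0 + 2ξ₁ − 1ξ₂ = 170 → ξ₂ = (2·106.8 − 170)/1 = 43.62 mol.
Outlet amounts (n = n₀ + Σ ν·ξ):
  R: 235 − 2(106.8) = 21.38
  Q: 0 + 2(106.8) − 1(43.62) = 170
  V: 0 + 1(43.62) = 43.62

ξ₂ = 43.6 mol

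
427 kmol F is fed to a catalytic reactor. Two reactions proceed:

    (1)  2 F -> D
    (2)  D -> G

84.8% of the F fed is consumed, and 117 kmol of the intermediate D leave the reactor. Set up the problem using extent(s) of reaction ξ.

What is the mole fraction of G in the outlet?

Conversion of F: F consumed = 2ξ₁ = 0.848 × 427 → ξ₁ = 181 kmol.
D balance: n_D = 0 + 1ξ₁ − 1ξ₂ = 117 → ξ₂ = (1·181 − 117)/1 = 64.05 kmol.
Outlet amounts (n = n₀ + Σ ν·ξ):
  F: 427 − 2(181) = 64.9
  D: 0 + 1(181) − 1(64.05) = 117
  G: 0 + 1(64.05) = 64.05
Total out = 246 kmol; y_G = 64.05 / 246 = 0.2604.

0.26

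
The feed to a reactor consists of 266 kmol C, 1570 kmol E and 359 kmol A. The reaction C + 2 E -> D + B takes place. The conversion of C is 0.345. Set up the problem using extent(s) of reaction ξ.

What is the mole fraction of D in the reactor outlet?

C reacted = 0.345 × 266 = 91.77 kmol; ν_C = −1, so ξ = 91.77/1 = 91.77 kmol.
Outlet amounts (n = n₀ + ν ξ):
  C: 266 − 1(91.77) = 174.2
  E: 1570 − 2(91.77) = 1386
  D: 0 + 1(91.77) = 91.77
  B: 0 + 1(91.77) = 91.77
  A: 359 (inert)
Total out = 2103 kmol; y_D = 91.77 / 2103 = 0.04363.

0.0436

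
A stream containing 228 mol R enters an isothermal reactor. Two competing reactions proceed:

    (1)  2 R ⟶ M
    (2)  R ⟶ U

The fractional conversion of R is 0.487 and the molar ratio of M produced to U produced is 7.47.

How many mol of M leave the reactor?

Conversion of R: R consumed = 0.487 × 228 = 111 mol = 2ξ₁ + 1ξ₂.
Selectivity: 1ξ₁ / (1ξ₂) = 7.47 → ξ₁ = 7.47 ξ₂.
Substitute: (2·7.47 + 1) ξ₂ = 111 → ξ₂ = 6.966 mol, ξ₁ = 52.04 mol.
Outlet amounts (n = n₀ + Σ ν·ξ):
  R: 228 − 2(52.04) − 1(6.966) = 117
  M: 0 + 1(52.04) = 52.04
  U: 0 + 1(6.966) = 6.966

52 mol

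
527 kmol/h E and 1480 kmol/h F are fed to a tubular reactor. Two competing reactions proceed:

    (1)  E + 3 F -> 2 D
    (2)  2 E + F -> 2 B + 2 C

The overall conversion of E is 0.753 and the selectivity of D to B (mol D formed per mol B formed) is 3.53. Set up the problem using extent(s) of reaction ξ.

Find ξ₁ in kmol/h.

Conversion of E: E consumed = 0.753 × 527 = 396.8 kmol/h = 1ξ₁ + 2ξ₂.
Selectivity: 2ξ₁ / (2ξ₂) = 3.53 → ξ₁ = 3.53 ξ₂.
Substitute: (1·3.53 + 2) ξ₂ = 396.8 → ξ₂ = 71.76 kmol/h, ξ₁ = 253.3 kmol/h.
Outlet amounts (n = n₀ + Σ ν·ξ):
  E: 527 − 1(253.3) − 2(71.76) = 130.2
  F: 1480 − 3(253.3) − 1(71.76) = 648.3
  D: 0 + 2(253.3) = 506.6
  B: 0 + 2(71.76) = 143.5
  C: 0 + 2(71.76) = 143.5

ξ₁ = 253 kmol/h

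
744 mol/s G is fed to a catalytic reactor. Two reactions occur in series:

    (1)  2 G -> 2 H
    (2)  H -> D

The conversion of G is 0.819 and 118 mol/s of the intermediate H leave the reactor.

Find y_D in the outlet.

Conversion of G: G consumed = 2ξ₁ = 0.819 × 744 → ξ₁ = 304.7 mol/s.
H balance: n_H = 0 + 2ξ₁ − 1ξ₂ = 118 → ξ₂ = (2·304.7 − 118)/1 = 491.3 mol/s.
Outlet amounts (n = n₀ + Σ ν·ξ):
  G: 744 − 2(304.7) = 134.7
  H: 0 + 2(304.7) − 1(491.3) = 118
  D: 0 + 1(491.3) = 491.3
Total out = 744 mol/s; y_D = 491.3 / 744 = 0.6604.

0.66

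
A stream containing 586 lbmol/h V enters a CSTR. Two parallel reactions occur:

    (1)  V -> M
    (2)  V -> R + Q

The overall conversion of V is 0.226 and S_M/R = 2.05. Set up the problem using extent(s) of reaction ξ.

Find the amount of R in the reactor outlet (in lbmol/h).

Conversion of V: V consumed = 0.226 × 586 = 132.4 lbmol/h = 1ξ₁ + 1ξ₂.
Selectivity: 1ξ₁ / (1ξ₂) = 2.05 → ξ₁ = 2.05 ξ₂.
Substitute: (1·2.05 + 1) ξ₂ = 132.4 → ξ₂ = 43.42 lbmol/h, ξ₁ = 89.01 lbmol/h.
Outlet amounts (n = n₀ + Σ ν·ξ):
  V: 586 − 1(89.01) − 1(43.42) = 453.6
  M: 0 + 1(89.01) = 89.01
  R: 0 + 1(43.42) = 43.42
  Q: 0 + 1(43.42) = 43.42

43.4 lbmol/h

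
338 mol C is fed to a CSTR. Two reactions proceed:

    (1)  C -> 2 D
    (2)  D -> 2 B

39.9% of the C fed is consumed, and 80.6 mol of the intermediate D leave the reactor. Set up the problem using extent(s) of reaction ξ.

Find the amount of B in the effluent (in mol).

378 mol

Conversion of C: C consumed = 1ξ₁ = 0.399 × 338 → ξ₁ = 134.9 mol.
D balance: n_D = 0 + 2ξ₁ − 1ξ₂ = 80.6 → ξ₂ = (2·134.9 − 80.6)/1 = 189.1 mol.
Outlet amounts (n = n₀ + Σ ν·ξ):
  C: 338 − 1(134.9) = 203.1
  D: 0 + 2(134.9) − 1(189.1) = 80.6
  B: 0 + 2(189.1) = 378.2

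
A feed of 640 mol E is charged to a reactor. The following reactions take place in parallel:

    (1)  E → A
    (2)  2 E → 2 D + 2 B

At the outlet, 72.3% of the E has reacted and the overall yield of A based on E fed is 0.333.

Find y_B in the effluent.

0.281

Yield of A: 1ξ₁ / 640 = 0.333 → ξ₁ = 213.1 mol.
Conversion of E: 1ξ₁ + 2ξ₂ = 0.723 × 640 = 462.7 → ξ₂ = 124.8 mol.
Outlet amounts (n = n₀ + Σ ν·ξ):
  E: 640 − 1(213.1) − 2(124.8) = 177.3
  A: 0 + 1(213.1) = 213.1
  D: 0 + 2(124.8) = 249.6
  B: 0 + 2(124.8) = 249.6
Total out = 889.6 mol; y_B = 249.6 / 889.6 = 0.2806.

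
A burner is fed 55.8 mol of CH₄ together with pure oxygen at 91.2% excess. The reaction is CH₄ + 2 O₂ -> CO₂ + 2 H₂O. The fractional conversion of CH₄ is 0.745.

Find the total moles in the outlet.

Stoichiometric O₂ = 2 × 55.8 = 111.6 mol; O₂ fed = 111.6 × 1.912 = 213.4 mol.
Fuel reacted = 0.745 × 55.8 → ξ = 41.57 mol.
Outlet (n = n₀ + ν ξ):
  CH₄: 55.8 − 1(41.57) = 14.23
  O₂: 213.4 − 2(41.57) = 130.2
  CO₂: 0 + 1(41.57) = 41.57
  H₂O: 0 + 2(41.57) = 83.14
Total out = 14.23 + 130.2 + 41.57 + 83.14 = 269.2 mol.

269 mol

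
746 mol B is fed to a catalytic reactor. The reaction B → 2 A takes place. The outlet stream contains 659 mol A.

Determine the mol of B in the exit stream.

416 mol

For A: n = n₀ + 2ξ → 659 = 0 + 2ξ, giving ξ = 329.5 mol.
Outlet amounts (n = n₀ + ν ξ):
  B: 746 − 1(329.5) = 416.5
  A: 0 + 2(329.5) = 659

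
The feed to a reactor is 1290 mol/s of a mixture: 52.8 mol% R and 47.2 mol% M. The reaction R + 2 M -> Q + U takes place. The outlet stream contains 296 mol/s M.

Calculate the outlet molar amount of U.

For M: n = n₀ − 2ξ → 296 = 608.9 − 2ξ, giving ξ = 156.4 mol/s.
Outlet amounts (n = n₀ + ν ξ):
  R: 681.1 − 1(156.4) = 524.7
  M: 608.9 − 2(156.4) = 296
  Q: 0 + 1(156.4) = 156.4
  U: 0 + 1(156.4) = 156.4

156 mol/s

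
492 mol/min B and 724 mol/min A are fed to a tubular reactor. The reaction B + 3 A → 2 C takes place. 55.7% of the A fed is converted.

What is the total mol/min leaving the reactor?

947 mol/min

A reacted = 0.557 × 724 = 403.3 mol/min; ν_A = −3, so ξ = 403.3/3 = 134.4 mol/min.
Outlet amounts (n = n₀ + ν ξ):
  B: 492 − 1(134.4) = 357.6
  A: 724 − 3(134.4) = 320.7
  C: 0 + 2(134.4) = 268.8
Total out = 357.6 + 320.7 + 268.8 = 947.2 mol/min.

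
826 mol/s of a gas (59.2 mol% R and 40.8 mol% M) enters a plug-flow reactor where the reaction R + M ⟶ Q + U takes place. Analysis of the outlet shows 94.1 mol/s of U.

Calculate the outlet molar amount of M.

For U: n = n₀ + 1ξ → 94.1 = 0 + 1ξ, giving ξ = 94.1 mol/s.
Outlet amounts (n = n₀ + ν ξ):
  R: 489 − 1(94.1) = 394.9
  M: 337 − 1(94.1) = 242.9
  Q: 0 + 1(94.1) = 94.1
  U: 0 + 1(94.1) = 94.1

243 mol/s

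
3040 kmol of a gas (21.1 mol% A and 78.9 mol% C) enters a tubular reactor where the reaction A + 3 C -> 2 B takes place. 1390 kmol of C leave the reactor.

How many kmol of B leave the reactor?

672 kmol

For C: n = n₀ − 3ξ → 1390 = 2399 − 3ξ, giving ξ = 336.2 kmol.
Outlet amounts (n = n₀ + ν ξ):
  A: 641.4 − 1(336.2) = 305.3
  C: 2399 − 3(336.2) = 1390
  B: 0 + 2(336.2) = 672.4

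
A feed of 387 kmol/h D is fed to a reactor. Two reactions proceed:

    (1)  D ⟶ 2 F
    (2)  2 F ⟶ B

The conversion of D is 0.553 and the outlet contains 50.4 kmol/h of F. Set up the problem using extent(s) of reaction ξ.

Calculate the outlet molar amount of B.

Conversion of D: D consumed = 1ξ₁ = 0.553 × 387 → ξ₁ = 214 kmol/h.
F balance: n_F = 0 + 2ξ₁ − 2ξ₂ = 50.4 → ξ₂ = (2·214 − 50.4)/2 = 188.8 kmol/h.
Outlet amounts (n = n₀ + Σ ν·ξ):
  D: 387 − 1(214) = 173
  F: 0 + 2(214) − 2(188.8) = 50.4
  B: 0 + 1(188.8) = 188.8

189 kmol/h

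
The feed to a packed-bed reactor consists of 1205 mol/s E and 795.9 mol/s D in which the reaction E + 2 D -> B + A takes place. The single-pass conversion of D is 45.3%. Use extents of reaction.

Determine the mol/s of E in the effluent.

D reacted = 0.453 × 795.9 = 360.5 mol/s; ν_D = −2, so ξ = 360.5/2 = 180.3 mol/s.
Outlet amounts (n = n₀ + ν ξ):
  E: 1205 − 1(180.3) = 1025
  D: 795.9 − 2(180.3) = 435.4
  B: 0 + 1(180.3) = 180.3
  A: 0 + 1(180.3) = 180.3

1020 mol/s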